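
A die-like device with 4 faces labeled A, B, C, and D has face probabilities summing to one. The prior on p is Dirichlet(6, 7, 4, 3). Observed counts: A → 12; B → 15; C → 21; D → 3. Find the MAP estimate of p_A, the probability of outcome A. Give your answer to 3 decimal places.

The posterior is Dirichlet(αᵢ + nᵢ) = Dirichlet(18, 22, 25, 6).
For a Dirichlet(a₁,…,a_K) with all aᵢ > 1, the mode has j-th component (aⱼ − 1)/(Σaᵢ − K).
Here Σaᵢ = 71 and K = 4, so p_A = (18 − 1)/(71 − 4) = 17/67 ≈ 0.254.

MAP estimate of p_A = 0.254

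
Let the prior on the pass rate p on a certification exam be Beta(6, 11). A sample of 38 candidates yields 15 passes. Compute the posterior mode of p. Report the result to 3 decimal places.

p̂_MAP = 0.377

Prior: Beta(6, 11).
Data: 15 successes in 38 trials. The binomial likelihood contributes p^15(1−p)^23, so the posterior is Beta(6+15, 11+23) = Beta(21, 34).
For Beta(a, b) with a, b > 1 the mode is (a−1)/(a+b−2) = 20/53 ≈ 0.377.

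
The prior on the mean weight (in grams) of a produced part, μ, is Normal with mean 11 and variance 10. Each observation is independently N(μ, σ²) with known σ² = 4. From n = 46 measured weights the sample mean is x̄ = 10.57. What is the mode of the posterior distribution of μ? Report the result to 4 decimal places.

μ̂_MAP = 10.5737

n = 46, x̄ = 10.57.
For a Normal prior and Normal likelihood with known variance, the posterior is Normal; its mode equals its mean, the precision-weighted average.
Prior precision 1/σ₀² = 1/10 = 0.1; data precision n/σ² = 46/4 = 11.5.
μ̂ = (0.1·11 + 11.5·10.57) / (0.1 + 11.5) = 122.655/11.6 = 24531/2320 ≈ 10.5737.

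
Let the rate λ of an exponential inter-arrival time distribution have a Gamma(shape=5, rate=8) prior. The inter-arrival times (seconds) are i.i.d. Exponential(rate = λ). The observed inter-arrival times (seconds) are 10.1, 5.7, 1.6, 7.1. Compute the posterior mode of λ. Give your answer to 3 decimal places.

The Exponential(rate=λ) likelihood is ∝ λ^n e^(−λΣtᵢ). Here n = 4 and Σtᵢ = 10.1 + 5.7 + 1.6 + 7.1 = 24.5.
Posterior ∝ λ^4e^(−8λ) · λ^4e^(−24.5λ) = λ^8e^(−32.5λ), i.e. Gamma(9, 32.5).
Mode = (a−1)/b = 8/32.5 ≈ 0.246.

λ̂_MAP = 0.246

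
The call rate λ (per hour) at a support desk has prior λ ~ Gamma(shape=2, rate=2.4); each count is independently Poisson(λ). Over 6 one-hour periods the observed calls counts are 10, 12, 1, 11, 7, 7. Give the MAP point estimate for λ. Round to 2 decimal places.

λ̂_MAP = 5.83

Σxᵢ = 10+12+1+11+7+7 = 48, with n = 6.
Posterior ∝ λe^(−2.4λ) · λ^48e^(−6λ) = λ^49e^(−8.4λ), i.e. Gamma(shape=50, rate=8.4).
The mode of a Gamma(a, b) with a ≥ 1 (shape–rate) is (a−1)/b = 49/8.4 ≈ 5.83.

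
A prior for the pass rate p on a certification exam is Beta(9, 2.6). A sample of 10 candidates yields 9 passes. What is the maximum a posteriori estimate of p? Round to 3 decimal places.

p̂_MAP = 0.867

Prior: Beta(9, 2.6).
Data: 9 successes in 10 trials. The binomial likelihood contributes p^9(1−p)^1, so the posterior is Beta(9+9, 2.6+1) = Beta(18, 3.6).
For Beta(a, b) with a, b > 1 the mode is (a−1)/(a+b−2) = 17/19.6 ≈ 0.867.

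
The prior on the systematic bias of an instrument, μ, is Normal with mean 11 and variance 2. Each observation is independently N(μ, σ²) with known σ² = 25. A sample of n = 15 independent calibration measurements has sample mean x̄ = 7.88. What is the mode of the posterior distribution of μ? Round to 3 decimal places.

n = 15, x̄ = 7.88.
For a Normal prior and Normal likelihood with known variance, the posterior is Normal; its mode equals its mean, the precision-weighted average.
Prior precision 1/σ₀² = 1/2 = 0.5; data precision n/σ² = 15/25 = 0.6.
μ̂ = (0.5·11 + 0.6·7.88) / (0.5 + 0.6) = 10.228/1.1 = 2557/275 ≈ 9.298.

μ̂_MAP = 9.298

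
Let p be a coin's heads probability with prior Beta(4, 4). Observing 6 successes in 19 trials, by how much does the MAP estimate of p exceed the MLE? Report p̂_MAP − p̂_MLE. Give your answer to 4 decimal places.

MAP − MLE = 0.0442

Posterior is Beta(10, 17); MAP = (10−1)/(27−2) = 9/25 ≈ 0.36000.
MLE ignores the prior: p̂_MLE = k/n = 6/19 ≈ 0.31579.
Difference = 9/25 − 6/19 = 21/475 ≈ 0.0442.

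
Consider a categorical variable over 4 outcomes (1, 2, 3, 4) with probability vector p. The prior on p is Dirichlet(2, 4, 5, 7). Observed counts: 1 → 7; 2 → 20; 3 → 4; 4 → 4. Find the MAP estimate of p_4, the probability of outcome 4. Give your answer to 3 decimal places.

MAP estimate: 0.204

The posterior is Dirichlet(αᵢ + nᵢ) = Dirichlet(9, 24, 9, 11).
For a Dirichlet(a₁,…,a_K) with all aᵢ > 1, the mode has j-th component (aⱼ − 1)/(Σaᵢ − K).
Here Σaᵢ = 53 and K = 4, so p_4 = (11 − 1)/(53 − 4) = 10/49 ≈ 0.204.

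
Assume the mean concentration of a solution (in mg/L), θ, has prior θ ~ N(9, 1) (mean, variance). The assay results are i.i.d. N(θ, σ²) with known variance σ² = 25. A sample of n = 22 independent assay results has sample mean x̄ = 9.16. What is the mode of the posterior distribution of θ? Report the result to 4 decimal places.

n = 22, x̄ = 9.16.
For a Normal prior and Normal likelihood with known variance, the posterior is Normal; its mode equals its mean, the precision-weighted average.
Prior precision 1/σ₀² = 1/1 = 1; data precision n/σ² = 22/25 = 0.88.
θ̂ = (1·9 + 0.88·9.16) / (1 + 0.88) = 17.0608/1.88 = 10663/1175 ≈ 9.0749.

θ̂_MAP = 9.0749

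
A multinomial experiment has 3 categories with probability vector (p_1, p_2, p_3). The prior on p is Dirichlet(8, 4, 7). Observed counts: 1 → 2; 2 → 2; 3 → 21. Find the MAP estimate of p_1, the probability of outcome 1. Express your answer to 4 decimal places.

MAP estimate: 0.2195

The posterior is Dirichlet(αᵢ + nᵢ) = Dirichlet(10, 6, 28).
For a Dirichlet(a₁,…,a_K) with all aᵢ > 1, the mode has j-th component (aⱼ − 1)/(Σaᵢ − K).
Here Σaᵢ = 44 and K = 3, so p_1 = (10 − 1)/(44 − 3) = 9/41 ≈ 0.2195.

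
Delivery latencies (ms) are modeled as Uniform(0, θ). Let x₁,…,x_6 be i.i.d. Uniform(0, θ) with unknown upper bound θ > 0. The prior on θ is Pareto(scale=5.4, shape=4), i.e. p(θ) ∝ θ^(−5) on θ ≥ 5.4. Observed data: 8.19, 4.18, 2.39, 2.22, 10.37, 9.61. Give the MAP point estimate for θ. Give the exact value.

The Uniform(0, θ) likelihood is θ^(−n) for θ ≥ max(xᵢ), zero otherwise. Here max(xᵢ) = 10.37.
Posterior ∝ θ^(−5) · θ^(−6) = θ^(−11) on θ ≥ max(5.4, 10.37) = 10.37.
This density is strictly decreasing in θ, so the posterior mode lies at the lower boundary of the support.

θ̂_MAP = 10.37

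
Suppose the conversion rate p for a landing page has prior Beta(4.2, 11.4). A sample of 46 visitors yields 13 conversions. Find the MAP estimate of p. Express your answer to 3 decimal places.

p̂_MAP = 0.272

Prior: Beta(4.2, 11.4).
Data: 13 successes in 46 trials. The binomial likelihood contributes p^13(1−p)^33, so the posterior is Beta(4.2+13, 11.4+33) = Beta(17.2, 44.4).
For Beta(a, b) with a, b > 1 the mode is (a−1)/(a+b−2) = 16.2/59.6 ≈ 0.272.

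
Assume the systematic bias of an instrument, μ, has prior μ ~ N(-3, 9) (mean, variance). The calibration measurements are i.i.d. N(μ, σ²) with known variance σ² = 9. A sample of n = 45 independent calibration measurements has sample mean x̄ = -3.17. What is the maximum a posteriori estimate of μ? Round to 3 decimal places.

n = 45, x̄ = -3.17.
For a Normal prior and Normal likelihood with known variance, the posterior is Normal; its mode equals its mean, the precision-weighted average.
Prior precision 1/σ₀² = 1/9; data precision n/σ² = 45/9 = 5.
μ̂ = ((1/9)·(-3) + 5·(-3.17)) / (1/9 + 5) = (-971/60)/(46/9) = -2913/920 ≈ -3.166.

μ̂_MAP = -3.166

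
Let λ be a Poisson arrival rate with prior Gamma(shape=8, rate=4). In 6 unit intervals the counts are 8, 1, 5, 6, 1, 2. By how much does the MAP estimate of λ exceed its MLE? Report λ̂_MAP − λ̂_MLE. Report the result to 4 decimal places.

MAP − MLE = -0.8333

Σxᵢ = 23. Posterior is Gamma(31, 10); MAP = (31−1)/10 = 30/10 ≈ 3.00000.
MLE = x̄ = 23/6 ≈ 3.83333.
Difference = 30/10 − 23/6 = -5/6 ≈ -0.8333.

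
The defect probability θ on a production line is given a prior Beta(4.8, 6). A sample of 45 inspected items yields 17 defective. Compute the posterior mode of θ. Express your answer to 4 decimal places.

Prior: Beta(4.8, 6).
Data: 17 successes in 45 trials. The binomial likelihood contributes θ^17(1−θ)^28, so the posterior is Beta(4.8+17, 6+28) = Beta(21.8, 34).
For Beta(a, b) with a, b > 1 the mode is (a−1)/(a+b−2) = 20.8/53.8 ≈ 0.3866.

θ̂_MAP = 0.3866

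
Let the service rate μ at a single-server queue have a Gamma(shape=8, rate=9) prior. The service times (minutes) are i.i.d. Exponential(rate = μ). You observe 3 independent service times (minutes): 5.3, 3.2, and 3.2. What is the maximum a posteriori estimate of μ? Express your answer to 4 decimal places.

The Exponential(rate=μ) likelihood is ∝ μ^n e^(−μΣtᵢ). Here n = 3 and Σtᵢ = 5.3 + 3.2 + 3.2 = 11.7.
Posterior ∝ μ^7e^(−9μ) · μ^3e^(−11.7μ) = μ^10e^(−20.7μ), i.e. Gamma(11, 20.7).
Mode = (a−1)/b = 10/20.7 ≈ 0.4831.

μ̂_MAP = 0.4831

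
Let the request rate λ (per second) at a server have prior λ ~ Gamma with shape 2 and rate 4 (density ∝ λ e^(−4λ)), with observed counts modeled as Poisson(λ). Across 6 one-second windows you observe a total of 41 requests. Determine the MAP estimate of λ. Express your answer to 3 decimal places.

λ̂_MAP = 4.200

Σxᵢ = 41, n = 6.
Posterior ∝ λe^(−4λ) · λ^41e^(−6λ) = λ^42e^(−10λ), i.e. Gamma(shape=43, rate=10).
The mode of a Gamma(a, b) with a ≥ 1 (shape–rate) is (a−1)/b = 42/10 ≈ 4.200.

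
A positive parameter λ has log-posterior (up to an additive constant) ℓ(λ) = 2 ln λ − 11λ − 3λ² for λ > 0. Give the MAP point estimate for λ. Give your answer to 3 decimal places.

λ̂_MAP = 0.167

ℓ'(λ) = 2/λ − 11 − 6λ. Setting this to zero and multiplying by λ: 6λ² + 11λ − 2 = 0.
λ = (−11 + √(11² + 4·6·2)) / (2·6) = (−11 + √169) / 12 = (−11 + 13)/12 = 1/6.
ℓ''(λ) = −2/λ² − 6 < 0, confirming a maximum.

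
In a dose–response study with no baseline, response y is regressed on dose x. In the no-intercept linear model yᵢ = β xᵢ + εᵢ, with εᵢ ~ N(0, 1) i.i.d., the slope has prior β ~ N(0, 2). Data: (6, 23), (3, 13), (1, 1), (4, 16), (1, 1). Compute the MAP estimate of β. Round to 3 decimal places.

β̂_MAP = 3.827

log p(β | y) = −Σ(yᵢ − βxᵢ)²/(2·1) − β²/(2·2) + const.
Setting the derivative to zero: Σxᵢ(yᵢ − βxᵢ)/1 − β/2 = 0, so β = Σxᵢyᵢ / (Σxᵢ² + σ²/τ²).
Σxᵢyᵢ = 6·23 + 3·13 + 1·1 + 4·16 + 1·1 = 243; Σxᵢ² = 63; σ²/τ² = 0.5.
β̂_MAP = 243 / (63 + 0.5) = 243/63.5 ≈ 3.827.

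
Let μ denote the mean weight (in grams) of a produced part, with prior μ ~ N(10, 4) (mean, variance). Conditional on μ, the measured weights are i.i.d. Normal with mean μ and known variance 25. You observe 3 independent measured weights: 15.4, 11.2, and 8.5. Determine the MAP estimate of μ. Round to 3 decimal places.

n = 3; x̄ = (15.4 + 11.2 + 8.5)/3 = 35.1/3 = 11.7.
For a Normal prior and Normal likelihood with known variance, the posterior is Normal; its mode equals its mean, the precision-weighted average.
Prior precision 1/σ₀² = 1/4 = 0.25; data precision n/σ² = 3/25 = 0.12.
μ̂ = (0.25·10 + 0.12·11.7) / (0.25 + 0.12) = 3.904/0.37 = 1952/185 ≈ 10.551.

μ̂_MAP = 10.551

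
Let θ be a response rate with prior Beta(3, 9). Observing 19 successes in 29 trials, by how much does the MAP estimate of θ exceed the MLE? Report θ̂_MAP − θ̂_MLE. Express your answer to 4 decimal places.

Posterior is Beta(22, 19); MAP = (22−1)/(41−2) = 21/39 ≈ 0.53846.
MLE ignores the prior: θ̂_MLE = k/n = 19/29 ≈ 0.65517.
Difference = 21/39 − 19/29 = -44/377 ≈ -0.1167.

MAP − MLE = -0.1167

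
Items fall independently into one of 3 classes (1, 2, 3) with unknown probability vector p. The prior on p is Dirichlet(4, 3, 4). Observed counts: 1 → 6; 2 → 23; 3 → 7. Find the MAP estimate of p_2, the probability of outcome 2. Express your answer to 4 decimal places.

The posterior is Dirichlet(αᵢ + nᵢ) = Dirichlet(10, 26, 11).
For a Dirichlet(a₁,…,a_K) with all aᵢ > 1, the mode has j-th component (aⱼ − 1)/(Σaᵢ − K).
Here Σaᵢ = 47 and K = 3, so p_2 = (26 − 1)/(47 − 3) = 25/44 ≈ 0.5682.

MAP estimate: 0.5682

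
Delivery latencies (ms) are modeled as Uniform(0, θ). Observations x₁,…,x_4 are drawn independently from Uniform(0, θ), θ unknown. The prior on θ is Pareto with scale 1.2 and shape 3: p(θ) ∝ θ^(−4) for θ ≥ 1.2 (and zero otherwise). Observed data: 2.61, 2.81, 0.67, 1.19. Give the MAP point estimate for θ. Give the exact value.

The Uniform(0, θ) likelihood is θ^(−n) for θ ≥ max(xᵢ), zero otherwise. Here max(xᵢ) = 2.81.
Posterior ∝ θ^(−4) · θ^(−4) = θ^(−8) on θ ≥ max(1.2, 2.81) = 2.81.
This density is strictly decreasing in θ, so the posterior mode lies at the lower boundary of the support.

θ̂_MAP = 2.81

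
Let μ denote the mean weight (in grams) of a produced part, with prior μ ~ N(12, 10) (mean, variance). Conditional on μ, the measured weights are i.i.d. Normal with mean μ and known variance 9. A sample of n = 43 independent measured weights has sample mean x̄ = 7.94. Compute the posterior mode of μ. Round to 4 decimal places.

μ̂_MAP = 8.0232

n = 43, x̄ = 7.94.
For a Normal prior and Normal likelihood with known variance, the posterior is Normal; its mode equals its mean, the precision-weighted average.
Prior precision 1/σ₀² = 1/10 = 0.1; data precision n/σ² = 43/9.
μ̂ = (0.1·12 + (43/9)·7.94) / (0.1 + 43/9) = (17611/450)/(439/90) = 17611/2195 ≈ 8.0232.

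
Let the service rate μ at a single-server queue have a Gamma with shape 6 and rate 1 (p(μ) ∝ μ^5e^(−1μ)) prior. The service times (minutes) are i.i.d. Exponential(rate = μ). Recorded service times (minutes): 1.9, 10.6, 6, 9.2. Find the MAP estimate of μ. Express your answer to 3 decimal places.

The Exponential(rate=μ) likelihood is ∝ μ^n e^(−μΣtᵢ). Here n = 4 and Σtᵢ = 1.9 + 10.6 + 6 + 9.2 = 27.7.
Posterior ∝ μ^5e^(−1μ) · μ^4e^(−27.7μ) = μ^9e^(−28.7μ), i.e. Gamma(10, 28.7).
Mode = (a−1)/b = 9/28.7 ≈ 0.314.

μ̂_MAP = 0.314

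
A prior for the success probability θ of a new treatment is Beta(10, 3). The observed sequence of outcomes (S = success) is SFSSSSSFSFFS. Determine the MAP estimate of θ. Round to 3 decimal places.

θ̂_MAP = 0.739

Prior: Beta(10, 3).
Data: 8 successes in 12 trials (from the sequence). The binomial likelihood contributes θ^8(1−θ)^4, so the posterior is Beta(10+8, 3+4) = Beta(18, 7).
For Beta(a, b) with a, b > 1 the mode is (a−1)/(a+b−2) = 17/23 ≈ 0.739.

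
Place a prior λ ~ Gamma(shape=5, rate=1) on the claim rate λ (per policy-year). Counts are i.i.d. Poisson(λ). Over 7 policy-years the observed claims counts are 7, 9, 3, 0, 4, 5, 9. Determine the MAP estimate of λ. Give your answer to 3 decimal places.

Σxᵢ = 7+9+3+0+4+5+9 = 37, with n = 7.
Posterior ∝ λ^4e^(−1λ) · λ^37e^(−7λ) = λ^41e^(−8λ), i.e. Gamma(shape=42, rate=8).
The mode of a Gamma(a, b) with a ≥ 1 (shape–rate) is (a−1)/b = 41/8 ≈ 5.125.

λ̂_MAP = 5.125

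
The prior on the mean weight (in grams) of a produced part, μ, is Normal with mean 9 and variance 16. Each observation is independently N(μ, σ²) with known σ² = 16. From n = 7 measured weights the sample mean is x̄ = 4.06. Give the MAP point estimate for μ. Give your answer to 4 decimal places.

n = 7, x̄ = 4.06.
For a Normal prior and Normal likelihood with known variance, the posterior is Normal; its mode equals its mean, the precision-weighted average.
Prior precision 1/σ₀² = 1/16 = 0.0625; data precision n/σ² = 7/16 = 0.4375.
μ̂ = (0.0625·9 + 0.4375·4.06) / (0.0625 + 0.4375) = 2.33875/0.5 = 4.6775.

μ̂_MAP = 4.6775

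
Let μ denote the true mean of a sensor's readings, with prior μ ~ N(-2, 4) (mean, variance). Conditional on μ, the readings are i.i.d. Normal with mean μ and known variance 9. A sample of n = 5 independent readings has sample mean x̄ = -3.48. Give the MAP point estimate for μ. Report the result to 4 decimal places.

n = 5, x̄ = -3.48.
For a Normal prior and Normal likelihood with known variance, the posterior is Normal; its mode equals its mean, the precision-weighted average.
Prior precision 1/σ₀² = 1/4 = 0.25; data precision n/σ² = 5/9.
μ̂ = (0.25·(-2) + (5/9)·(-3.48)) / (0.25 + 5/9) = (-73/30)/(29/36) = -438/145 ≈ -3.0207.

μ̂_MAP = -3.0207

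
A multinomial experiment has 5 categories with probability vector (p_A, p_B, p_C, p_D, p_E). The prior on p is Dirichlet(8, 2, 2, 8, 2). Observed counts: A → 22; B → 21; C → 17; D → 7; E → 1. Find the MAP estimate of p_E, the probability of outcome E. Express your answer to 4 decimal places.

MAP estimate of p_E = 0.0235

The posterior is Dirichlet(αᵢ + nᵢ) = Dirichlet(30, 23, 19, 15, 3).
For a Dirichlet(a₁,…,a_K) with all aᵢ > 1, the mode has j-th component (aⱼ − 1)/(Σaᵢ − K).
Here Σaᵢ = 90 and K = 5, so p_E = (3 − 1)/(90 − 5) = 2/85 ≈ 0.0235.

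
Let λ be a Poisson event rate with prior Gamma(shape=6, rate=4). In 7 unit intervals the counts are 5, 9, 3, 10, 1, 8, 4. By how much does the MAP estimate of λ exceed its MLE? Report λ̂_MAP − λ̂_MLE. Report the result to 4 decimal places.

MAP − MLE = -1.6234

Σxᵢ = 40. Posterior is Gamma(46, 11); MAP = (46−1)/11 = 45/11 ≈ 4.09091.
MLE = x̄ = 40/7 ≈ 5.71429.
Difference = 45/11 − 40/7 = -125/77 ≈ -1.6234.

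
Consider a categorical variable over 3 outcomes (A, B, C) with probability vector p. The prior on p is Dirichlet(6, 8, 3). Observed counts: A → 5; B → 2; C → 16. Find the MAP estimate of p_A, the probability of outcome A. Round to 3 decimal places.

The posterior is Dirichlet(αᵢ + nᵢ) = Dirichlet(11, 10, 19).
For a Dirichlet(a₁,…,a_K) with all aᵢ > 1, the mode has j-th component (aⱼ − 1)/(Σaᵢ − K).
Here Σaᵢ = 40 and K = 3, so p_A = (11 − 1)/(40 − 3) = 10/37 ≈ 0.270.

MAP estimate of p_A = 0.270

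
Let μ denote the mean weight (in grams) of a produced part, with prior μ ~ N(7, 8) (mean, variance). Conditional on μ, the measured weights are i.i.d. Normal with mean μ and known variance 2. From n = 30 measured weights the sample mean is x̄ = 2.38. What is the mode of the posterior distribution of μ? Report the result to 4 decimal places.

μ̂_MAP = 2.4182

n = 30, x̄ = 2.38.
For a Normal prior and Normal likelihood with known variance, the posterior is Normal; its mode equals its mean, the precision-weighted average.
Prior precision 1/σ₀² = 1/8 = 0.125; data precision n/σ² = 30/2 = 15.
μ̂ = (0.125·7 + 15·2.38) / (0.125 + 15) = 36.575/15.125 = 133/55 ≈ 2.4182.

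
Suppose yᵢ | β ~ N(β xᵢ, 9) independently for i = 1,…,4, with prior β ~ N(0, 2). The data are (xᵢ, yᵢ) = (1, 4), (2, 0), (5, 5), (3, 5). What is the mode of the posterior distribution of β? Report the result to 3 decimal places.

log p(β | y) = −Σ(yᵢ − βxᵢ)²/(2·9) − β²/(2·2) + const.
Setting the derivative to zero: Σxᵢ(yᵢ − βxᵢ)/9 − β/2 = 0, so β = Σxᵢyᵢ / (Σxᵢ² + σ²/τ²).
Σxᵢyᵢ = 1·4 + 2·0 + 5·5 + 3·5 = 44; Σxᵢ² = 39; σ²/τ² = 4.5.
β̂_MAP = 44 / (39 + 4.5) = 44/43.5 ≈ 1.011.

β̂_MAP = 1.011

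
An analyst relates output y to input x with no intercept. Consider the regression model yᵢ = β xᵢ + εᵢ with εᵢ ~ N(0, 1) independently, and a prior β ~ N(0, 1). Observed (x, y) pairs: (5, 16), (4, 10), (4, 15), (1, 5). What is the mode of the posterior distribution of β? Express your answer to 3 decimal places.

log p(β | y) = −Σ(yᵢ − βxᵢ)²/(2·1) − β²/(2·1) + const.
Setting the derivative to zero: Σxᵢ(yᵢ − βxᵢ)/1 − β/1 = 0, so β = Σxᵢyᵢ / (Σxᵢ² + σ²/τ²).
Σxᵢyᵢ = 5·16 + 4·10 + 4·15 + 1·5 = 185; Σxᵢ² = 58; σ²/τ² = 1.
β̂_MAP = 185 / (58 + 1) = 185/59 ≈ 3.136.

β̂_MAP = 3.136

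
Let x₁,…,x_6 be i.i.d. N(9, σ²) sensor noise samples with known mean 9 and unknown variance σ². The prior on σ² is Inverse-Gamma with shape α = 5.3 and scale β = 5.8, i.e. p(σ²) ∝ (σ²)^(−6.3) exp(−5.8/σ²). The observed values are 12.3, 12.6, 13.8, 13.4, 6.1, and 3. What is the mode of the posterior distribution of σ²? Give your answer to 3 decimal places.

Sum of squared deviations about the known mean: SS = (12.3−9)² + (12.6−9)² + (13.8−9)² + (13.4−9)² + (6.1−9)² + (3−9)² = 110.66.
The Normal likelihood contributes (σ²)^(−n/2) exp(−SS/(2σ²)), so the posterior is Inverse-Gamma(α + n/2, β + SS/2) = Inverse-Gamma(8.3, 61.13).
The mode of Inverse-Gamma(a, b) is b/(a+1) = 61.13/9.3 ≈ 6.573.

σ̂²_MAP = 6.573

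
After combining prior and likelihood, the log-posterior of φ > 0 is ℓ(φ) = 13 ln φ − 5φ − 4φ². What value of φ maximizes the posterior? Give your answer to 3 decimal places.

φ̂_MAP = 1.000

ℓ'(φ) = 13/φ − 5 − 8φ. Setting this to zero and multiplying by φ: 8φ² + 5φ − 13 = 0.
φ = (−5 + √(5² + 4·8·13)) / (2·8) = (−5 + √441) / 16 = (−5 + 21)/16 = 1.
ℓ''(φ) = −13/φ² − 8 < 0, confirming a maximum.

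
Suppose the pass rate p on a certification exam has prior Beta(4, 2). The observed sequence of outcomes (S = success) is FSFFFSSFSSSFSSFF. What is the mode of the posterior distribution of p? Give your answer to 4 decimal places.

Prior: Beta(4, 2).
Data: 8 successes in 16 trials (from the sequence). The binomial likelihood contributes p^8(1−p)^8, so the posterior is Beta(4+8, 2+8) = Beta(12, 10).
For Beta(a, b) with a, b > 1 the mode is (a−1)/(a+b−2) = 11/20 ≈ 0.5500.

p̂_MAP = 0.5500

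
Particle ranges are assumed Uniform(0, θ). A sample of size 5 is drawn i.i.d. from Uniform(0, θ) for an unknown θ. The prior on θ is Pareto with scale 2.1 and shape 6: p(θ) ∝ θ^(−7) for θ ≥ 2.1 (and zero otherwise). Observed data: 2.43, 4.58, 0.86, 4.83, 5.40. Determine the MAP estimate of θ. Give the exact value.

The Uniform(0, θ) likelihood is θ^(−n) for θ ≥ max(xᵢ), zero otherwise. Here max(xᵢ) = 5.40.
Posterior ∝ θ^(−7) · θ^(−5) = θ^(−12) on θ ≥ max(2.1, 5.40) = 5.40.
This density is strictly decreasing in θ, so the posterior mode lies at the lower boundary of the support.

θ̂_MAP = 5.40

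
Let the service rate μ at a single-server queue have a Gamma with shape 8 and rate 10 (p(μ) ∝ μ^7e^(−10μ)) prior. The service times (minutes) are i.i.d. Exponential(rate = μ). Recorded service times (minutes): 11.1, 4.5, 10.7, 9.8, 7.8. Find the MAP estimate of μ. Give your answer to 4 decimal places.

μ̂_MAP = 0.2226

The Exponential(rate=μ) likelihood is ∝ μ^n e^(−μΣtᵢ). Here n = 5 and Σtᵢ = 11.1 + 4.5 + 10.7 + 9.8 + 7.8 = 43.9.
Posterior ∝ μ^7e^(−10μ) · μ^5e^(−43.9μ) = μ^12e^(−53.9μ), i.e. Gamma(13, 53.9).
Mode = (a−1)/b = 12/53.9 ≈ 0.2226.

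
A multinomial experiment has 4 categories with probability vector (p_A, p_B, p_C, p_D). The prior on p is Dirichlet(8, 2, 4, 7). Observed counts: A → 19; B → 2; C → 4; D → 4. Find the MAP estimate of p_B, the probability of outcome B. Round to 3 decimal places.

MAP estimate of p_B = 0.065

The posterior is Dirichlet(αᵢ + nᵢ) = Dirichlet(27, 4, 8, 11).
For a Dirichlet(a₁,…,a_K) with all aᵢ > 1, the mode has j-th component (aⱼ − 1)/(Σaᵢ − K).
Here Σaᵢ = 50 and K = 4, so p_B = (4 − 1)/(50 − 4) = 3/46 ≈ 0.065.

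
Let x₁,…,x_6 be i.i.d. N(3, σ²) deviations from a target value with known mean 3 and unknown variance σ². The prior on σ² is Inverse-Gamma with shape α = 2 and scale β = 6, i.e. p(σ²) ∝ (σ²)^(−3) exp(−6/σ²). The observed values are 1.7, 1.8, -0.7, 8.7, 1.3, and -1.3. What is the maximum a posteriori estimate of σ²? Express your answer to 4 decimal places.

Sum of squared deviations about the known mean: SS = (1.7−3)² + (1.8−3)² + (-0.7−3)² + (8.7−3)² + (1.3−3)² + (-1.3−3)² = 70.69.
The Normal likelihood contributes (σ²)^(−n/2) exp(−SS/(2σ²)), so the posterior is Inverse-Gamma(α + n/2, β + SS/2) = Inverse-Gamma(5, 41.345).
The mode of Inverse-Gamma(a, b) is b/(a+1) = 41.345/6 ≈ 6.8908.

σ̂²_MAP = 6.8908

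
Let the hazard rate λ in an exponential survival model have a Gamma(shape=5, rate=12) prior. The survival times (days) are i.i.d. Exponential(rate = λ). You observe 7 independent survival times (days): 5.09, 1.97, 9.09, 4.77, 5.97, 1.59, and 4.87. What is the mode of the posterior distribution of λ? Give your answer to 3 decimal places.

The Exponential(rate=λ) likelihood is ∝ λ^n e^(−λΣtᵢ). Here n = 7 and Σtᵢ = 5.09 + 1.97 + 9.09 + 4.77 + 5.97 + 1.59 + 4.87 = 33.35.
Posterior ∝ λ^4e^(−12λ) · λ^7e^(−33.35λ) = λ^11e^(−45.35λ), i.e. Gamma(12, 45.35).
Mode = (a−1)/b = 11/45.35 ≈ 0.243.

λ̂_MAP = 0.243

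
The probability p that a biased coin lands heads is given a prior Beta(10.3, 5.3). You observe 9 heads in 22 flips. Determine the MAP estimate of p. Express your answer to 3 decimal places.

p̂_MAP = 0.514

Prior: Beta(10.3, 5.3).
Data: 9 successes in 22 trials. The binomial likelihood contributes p^9(1−p)^13, so the posterior is Beta(10.3+9, 5.3+13) = Beta(19.3, 18.3).
For Beta(a, b) with a, b > 1 the mode is (a−1)/(a+b−2) = 18.3/35.6 ≈ 0.514.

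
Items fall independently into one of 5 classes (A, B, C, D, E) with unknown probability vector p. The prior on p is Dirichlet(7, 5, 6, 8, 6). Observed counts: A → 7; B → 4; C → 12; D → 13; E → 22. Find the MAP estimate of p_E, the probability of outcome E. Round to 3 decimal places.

MAP estimate of p_E = 0.318

The posterior is Dirichlet(αᵢ + nᵢ) = Dirichlet(14, 9, 18, 21, 28).
For a Dirichlet(a₁,…,a_K) with all aᵢ > 1, the mode has j-th component (aⱼ − 1)/(Σaᵢ − K).
Here Σaᵢ = 90 and K = 5, so p_E = (28 − 1)/(90 − 5) = 27/85 ≈ 0.318.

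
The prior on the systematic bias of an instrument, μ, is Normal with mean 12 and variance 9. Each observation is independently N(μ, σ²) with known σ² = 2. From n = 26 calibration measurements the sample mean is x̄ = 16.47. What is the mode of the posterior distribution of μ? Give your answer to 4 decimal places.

n = 26, x̄ = 16.47.
For a Normal prior and Normal likelihood with known variance, the posterior is Normal; its mode equals its mean, the precision-weighted average.
Prior precision 1/σ₀² = 1/9; data precision n/σ² = 26/2 = 13.
μ̂ = ((1/9)·12 + 13·16.47) / (1/9 + 13) = (64633/300)/(118/9) = 193899/11800 ≈ 16.4321.

μ̂_MAP = 16.4321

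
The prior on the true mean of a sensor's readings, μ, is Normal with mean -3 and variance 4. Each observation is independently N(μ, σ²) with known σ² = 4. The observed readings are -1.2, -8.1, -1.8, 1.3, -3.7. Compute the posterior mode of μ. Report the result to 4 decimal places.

μ̂_MAP = -2.7500

n = 5; x̄ = ((-1.2) + (-8.1) + (-1.8) + 1.3 + (-3.7))/5 = -13.5/5 = -2.7.
For a Normal prior and Normal likelihood with known variance, the posterior is Normal; its mode equals its mean, the precision-weighted average.
Prior precision 1/σ₀² = 1/4 = 0.25; data precision n/σ² = 5/4 = 1.25.
μ̂ = (0.25·(-3) + 1.25·(-2.7)) / (0.25 + 1.25) = (-4.125)/1.5 = -2.7500.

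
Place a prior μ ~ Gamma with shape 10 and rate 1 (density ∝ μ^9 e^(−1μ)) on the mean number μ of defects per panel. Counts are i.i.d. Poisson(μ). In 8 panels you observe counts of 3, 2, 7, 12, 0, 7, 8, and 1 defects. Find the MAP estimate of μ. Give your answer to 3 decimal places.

μ̂_MAP = 5.444

Σxᵢ = 3+2+7+12+0+7+8+1 = 40, with n = 8.
Posterior ∝ μ^9e^(−1μ) · μ^40e^(−8μ) = μ^49e^(−9μ), i.e. Gamma(shape=50, rate=9).
The mode of a Gamma(a, b) with a ≥ 1 (shape–rate) is (a−1)/b = 49/9 ≈ 5.444.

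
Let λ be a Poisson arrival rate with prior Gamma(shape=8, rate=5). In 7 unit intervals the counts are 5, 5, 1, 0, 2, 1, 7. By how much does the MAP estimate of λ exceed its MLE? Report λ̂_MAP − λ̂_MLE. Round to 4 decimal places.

Σxᵢ = 21. Posterior is Gamma(29, 12); MAP = (29−1)/12 = 28/12 ≈ 2.33333.
MLE = x̄ = 21/7 ≈ 3.00000.
Difference = 28/12 − 21/7 = -2/3 ≈ -0.6667.

MAP − MLE = -0.6667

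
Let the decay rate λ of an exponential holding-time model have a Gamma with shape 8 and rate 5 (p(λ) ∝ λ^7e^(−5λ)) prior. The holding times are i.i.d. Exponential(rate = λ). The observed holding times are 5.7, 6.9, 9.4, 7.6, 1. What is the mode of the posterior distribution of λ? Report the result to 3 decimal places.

λ̂_MAP = 0.337

The Exponential(rate=λ) likelihood is ∝ λ^n e^(−λΣtᵢ). Here n = 5 and Σtᵢ = 5.7 + 6.9 + 9.4 + 7.6 + 1 = 30.6.
Posterior ∝ λ^7e^(−5λ) · λ^5e^(−30.6λ) = λ^12e^(−35.6λ), i.e. Gamma(13, 35.6).
Mode = (a−1)/b = 12/35.6 ≈ 0.337.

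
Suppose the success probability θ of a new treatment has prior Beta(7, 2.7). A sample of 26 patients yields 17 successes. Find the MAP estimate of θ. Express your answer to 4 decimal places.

θ̂_MAP = 0.6825

Prior: Beta(7, 2.7).
Data: 17 successes in 26 trials. The binomial likelihood contributes θ^17(1−θ)^9, so the posterior is Beta(7+17, 2.7+9) = Beta(24, 11.7).
For Beta(a, b) with a, b > 1 the mode is (a−1)/(a+b−2) = 23/33.7 ≈ 0.6825.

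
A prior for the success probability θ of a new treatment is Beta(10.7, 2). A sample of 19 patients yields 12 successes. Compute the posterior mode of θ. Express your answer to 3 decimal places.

θ̂_MAP = 0.731

Prior: Beta(10.7, 2).
Data: 12 successes in 19 trials. The binomial likelihood contributes θ^12(1−θ)^7, so the posterior is Beta(10.7+12, 2+7) = Beta(22.7, 9).
For Beta(a, b) with a, b > 1 the mode is (a−1)/(a+b−2) = 21.7/29.7 ≈ 0.731.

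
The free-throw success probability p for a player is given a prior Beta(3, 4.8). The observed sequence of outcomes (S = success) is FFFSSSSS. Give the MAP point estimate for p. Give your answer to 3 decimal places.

Prior: Beta(3, 4.8).
Data: 5 successes in 8 trials (from the sequence). The binomial likelihood contributes p^5(1−p)^3, so the posterior is Beta(3+5, 4.8+3) = Beta(8, 7.8).
For Beta(a, b) with a, b > 1 the mode is (a−1)/(a+b−2) = 7/13.8 ≈ 0.507.

p̂_MAP = 0.507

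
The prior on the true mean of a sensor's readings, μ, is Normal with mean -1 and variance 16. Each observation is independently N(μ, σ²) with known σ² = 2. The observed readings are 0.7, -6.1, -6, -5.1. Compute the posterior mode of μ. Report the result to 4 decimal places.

n = 4; x̄ = (0.7 + (-6.1) + (-6) + (-5.1))/4 = -16.5/4 = -4.125.
For a Normal prior and Normal likelihood with known variance, the posterior is Normal; its mode equals its mean, the precision-weighted average.
Prior precision 1/σ₀² = 1/16 = 0.0625; data precision n/σ² = 4/2 = 2.
μ̂ = (0.0625·(-1) + 2·(-4.125)) / (0.0625 + 2) = (-8.3125)/2.0625 = -133/33 ≈ -4.0303.

μ̂_MAP = -4.0303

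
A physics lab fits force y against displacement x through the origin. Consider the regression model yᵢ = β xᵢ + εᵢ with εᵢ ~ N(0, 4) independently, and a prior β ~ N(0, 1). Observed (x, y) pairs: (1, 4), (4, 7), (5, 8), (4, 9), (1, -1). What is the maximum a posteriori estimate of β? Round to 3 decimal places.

log p(β | y) = −Σ(yᵢ − βxᵢ)²/(2·4) − β²/(2·1) + const.
Setting the derivative to zero: Σxᵢ(yᵢ − βxᵢ)/4 − β/1 = 0, so β = Σxᵢyᵢ / (Σxᵢ² + σ²/τ²).
Σxᵢyᵢ = 1·4 + 4·7 + 5·8 + 4·9 + 1·(-1) = 107; Σxᵢ² = 59; σ²/τ² = 4.
β̂_MAP = 107 / (59 + 4) = 107/63 ≈ 1.698.

β̂_MAP = 1.698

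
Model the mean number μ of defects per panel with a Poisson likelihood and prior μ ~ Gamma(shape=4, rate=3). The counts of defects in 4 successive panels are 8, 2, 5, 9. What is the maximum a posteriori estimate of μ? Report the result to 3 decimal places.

μ̂_MAP = 3.857

Σxᵢ = 8+2+5+9 = 24, with n = 4.
Posterior ∝ μ^3e^(−3μ) · μ^24e^(−4μ) = μ^27e^(−7μ), i.e. Gamma(shape=28, rate=7).
The mode of a Gamma(a, b) with a ≥ 1 (shape–rate) is (a−1)/b = 27/7 ≈ 3.857.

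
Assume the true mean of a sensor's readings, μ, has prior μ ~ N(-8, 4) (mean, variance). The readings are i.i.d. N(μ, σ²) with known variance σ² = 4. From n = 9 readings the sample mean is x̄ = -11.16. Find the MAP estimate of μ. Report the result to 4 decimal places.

n = 9, x̄ = -11.16.
For a Normal prior and Normal likelihood with known variance, the posterior is Normal; its mode equals its mean, the precision-weighted average.
Prior precision 1/σ₀² = 1/4 = 0.25; data precision n/σ² = 9/4 = 2.25.
μ̂ = (0.25·(-8) + 2.25·(-11.16)) / (0.25 + 2.25) = (-27.11)/2.5 = -10.8440.

μ̂_MAP = -10.8440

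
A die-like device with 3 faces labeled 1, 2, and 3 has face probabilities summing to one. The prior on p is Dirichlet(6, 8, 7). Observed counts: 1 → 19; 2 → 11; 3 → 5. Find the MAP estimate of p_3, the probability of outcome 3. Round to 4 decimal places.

The posterior is Dirichlet(αᵢ + nᵢ) = Dirichlet(25, 19, 12).
For a Dirichlet(a₁,…,a_K) with all aᵢ > 1, the mode has j-th component (aⱼ − 1)/(Σaᵢ − K).
Here Σaᵢ = 56 and K = 3, so p_3 = (12 − 1)/(56 − 3) = 11/53 ≈ 0.2075.

MAP estimate: 0.2075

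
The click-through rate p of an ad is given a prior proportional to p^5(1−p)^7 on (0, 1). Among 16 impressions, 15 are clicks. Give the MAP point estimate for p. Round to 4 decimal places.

p̂_MAP = 0.7143

The prior density ∝ p^5(1−p)^7 is the kernel of Beta(6, 8).
Data: 15 successes in 16 trials. The binomial likelihood contributes p^15(1−p)^1, so the posterior is Beta(6+15, 8+1) = Beta(21, 9).
For Beta(a, b) with a, b > 1 the mode is (a−1)/(a+b−2) = 20/28 ≈ 0.7143.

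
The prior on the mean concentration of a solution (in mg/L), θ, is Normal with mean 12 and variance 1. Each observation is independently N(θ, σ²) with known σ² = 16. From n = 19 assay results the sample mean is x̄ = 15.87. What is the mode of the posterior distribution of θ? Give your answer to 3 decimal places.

θ̂_MAP = 14.101

n = 19, x̄ = 15.87.
For a Normal prior and Normal likelihood with known variance, the posterior is Normal; its mode equals its mean, the precision-weighted average.
Prior precision 1/σ₀² = 1/1 = 1; data precision n/σ² = 19/16 = 1.1875.
θ̂ = (1·12 + 1.1875·15.87) / (1 + 1.1875) = 30.845625/2.1875 = 49353/3500 ≈ 14.101.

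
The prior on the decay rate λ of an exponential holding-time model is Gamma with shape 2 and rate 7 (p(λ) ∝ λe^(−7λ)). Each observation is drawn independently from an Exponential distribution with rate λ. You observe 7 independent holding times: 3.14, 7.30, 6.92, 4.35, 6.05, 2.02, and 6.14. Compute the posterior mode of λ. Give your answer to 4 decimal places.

The Exponential(rate=λ) likelihood is ∝ λ^n e^(−λΣtᵢ). Here n = 7 and Σtᵢ = 3.14 + 7.30 + 6.92 + 4.35 + 6.05 + 2.02 + 6.14 = 35.92.
Posterior ∝ λe^(−7λ) · λ^7e^(−35.92λ) = λ^8e^(−42.92λ), i.e. Gamma(9, 42.92).
Mode = (a−1)/b = 8/42.92 ≈ 0.1864.

λ̂_MAP = 0.1864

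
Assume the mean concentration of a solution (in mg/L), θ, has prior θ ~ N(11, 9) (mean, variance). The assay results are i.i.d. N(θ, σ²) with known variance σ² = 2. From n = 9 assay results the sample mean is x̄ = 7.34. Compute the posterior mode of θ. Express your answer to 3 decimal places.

θ̂_MAP = 7.428

n = 9, x̄ = 7.34.
For a Normal prior and Normal likelihood with known variance, the posterior is Normal; its mode equals its mean, the precision-weighted average.
Prior precision 1/σ₀² = 1/9; data precision n/σ² = 9/2 = 4.5.
θ̂ = ((1/9)·11 + 4.5·7.34) / (1/9 + 4.5) = (30827/900)/(83/18) = 30827/4150 ≈ 7.428.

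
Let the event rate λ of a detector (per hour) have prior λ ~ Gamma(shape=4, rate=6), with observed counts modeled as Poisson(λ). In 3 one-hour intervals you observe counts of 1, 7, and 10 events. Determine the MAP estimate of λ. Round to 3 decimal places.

λ̂_MAP = 2.333

Σxᵢ = 1+7+10 = 18, with n = 3.
Posterior ∝ λ^3e^(−6λ) · λ^18e^(−3λ) = λ^21e^(−9λ), i.e. Gamma(shape=22, rate=9).
The mode of a Gamma(a, b) with a ≥ 1 (shape–rate) is (a−1)/b = 21/9 ≈ 2.333.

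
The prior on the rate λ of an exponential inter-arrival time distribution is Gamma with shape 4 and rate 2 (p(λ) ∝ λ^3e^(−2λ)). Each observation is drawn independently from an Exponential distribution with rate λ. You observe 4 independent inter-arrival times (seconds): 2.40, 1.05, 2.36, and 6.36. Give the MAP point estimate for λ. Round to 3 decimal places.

λ̂_MAP = 0.494

The Exponential(rate=λ) likelihood is ∝ λ^n e^(−λΣtᵢ). Here n = 4 and Σtᵢ = 2.40 + 1.05 + 2.36 + 6.36 = 12.17.
Posterior ∝ λ^3e^(−2λ) · λ^4e^(−12.17λ) = λ^7e^(−14.17λ), i.e. Gamma(8, 14.17).
Mode = (a−1)/b = 7/14.17 ≈ 0.494.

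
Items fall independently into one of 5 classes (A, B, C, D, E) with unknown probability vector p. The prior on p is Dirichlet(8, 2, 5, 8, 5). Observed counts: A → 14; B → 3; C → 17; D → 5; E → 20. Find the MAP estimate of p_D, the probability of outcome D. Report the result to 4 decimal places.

MAP estimate of p_D = 0.1463

The posterior is Dirichlet(αᵢ + nᵢ) = Dirichlet(22, 5, 22, 13, 25).
For a Dirichlet(a₁,…,a_K) with all aᵢ > 1, the mode has j-th component (aⱼ − 1)/(Σaᵢ − K).
Here Σaᵢ = 87 and K = 5, so p_D = (13 − 1)/(87 − 5) = 12/82 ≈ 0.1463.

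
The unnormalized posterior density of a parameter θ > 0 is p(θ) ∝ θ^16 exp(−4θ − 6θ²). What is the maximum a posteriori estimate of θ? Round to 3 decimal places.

ℓ'(θ) = 16/θ − 4 − 12θ. Setting this to zero and multiplying by θ: 12θ² + 4θ − 16 = 0.
θ = (−4 + √(4² + 4·12·16)) / (2·12) = (−4 + √784) / 24 = (−4 + 28)/24 = 1.
ℓ''(θ) = −16/θ² − 12 < 0, confirming a maximum.

θ̂_MAP = 1.000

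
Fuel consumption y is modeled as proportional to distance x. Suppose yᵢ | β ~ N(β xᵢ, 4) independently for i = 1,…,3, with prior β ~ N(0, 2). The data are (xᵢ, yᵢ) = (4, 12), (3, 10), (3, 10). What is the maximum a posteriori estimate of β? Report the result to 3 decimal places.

β̂_MAP = 3.000

log p(β | y) = −Σ(yᵢ − βxᵢ)²/(2·4) − β²/(2·2) + const.
Setting the derivative to zero: Σxᵢ(yᵢ − βxᵢ)/4 − β/2 = 0, so β = Σxᵢyᵢ / (Σxᵢ² + σ²/τ²).
Σxᵢyᵢ = 4·12 + 3·10 + 3·10 = 108; Σxᵢ² = 34; σ²/τ² = 2.
β̂_MAP = 108 / (34 + 2) = 108/36 ≈ 3.000.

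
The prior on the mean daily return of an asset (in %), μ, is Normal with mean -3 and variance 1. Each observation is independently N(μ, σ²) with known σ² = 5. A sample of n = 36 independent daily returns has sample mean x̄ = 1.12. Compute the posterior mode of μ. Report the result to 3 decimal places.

μ̂_MAP = 0.618

n = 36, x̄ = 1.12.
For a Normal prior and Normal likelihood with known variance, the posterior is Normal; its mode equals its mean, the precision-weighted average.
Prior precision 1/σ₀² = 1/1 = 1; data precision n/σ² = 36/5 = 7.2.
μ̂ = (1·(-3) + 7.2·1.12) / (1 + 7.2) = 5.064/8.2 = 633/1025 ≈ 0.618.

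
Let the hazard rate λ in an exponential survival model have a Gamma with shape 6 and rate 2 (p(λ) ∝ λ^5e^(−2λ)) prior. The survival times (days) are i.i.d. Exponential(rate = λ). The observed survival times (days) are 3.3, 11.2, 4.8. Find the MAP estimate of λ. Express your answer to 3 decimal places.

The Exponential(rate=λ) likelihood is ∝ λ^n e^(−λΣtᵢ). Here n = 3 and Σtᵢ = 3.3 + 11.2 + 4.8 = 19.3.
Posterior ∝ λ^5e^(−2λ) · λ^3e^(−19.3λ) = λ^8e^(−21.3λ), i.e. Gamma(9, 21.3).
Mode = (a−1)/b = 8/21.3 ≈ 0.376.

λ̂_MAP = 0.376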